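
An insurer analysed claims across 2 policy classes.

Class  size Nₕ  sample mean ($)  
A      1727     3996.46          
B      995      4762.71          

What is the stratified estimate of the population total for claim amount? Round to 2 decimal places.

11640782.87

A: 1727·3996.46 = 6901886.42
B: 995·4762.71 = 4738896.45
τ̂ = Σ Nₕx̄ₕ = 11640782.87.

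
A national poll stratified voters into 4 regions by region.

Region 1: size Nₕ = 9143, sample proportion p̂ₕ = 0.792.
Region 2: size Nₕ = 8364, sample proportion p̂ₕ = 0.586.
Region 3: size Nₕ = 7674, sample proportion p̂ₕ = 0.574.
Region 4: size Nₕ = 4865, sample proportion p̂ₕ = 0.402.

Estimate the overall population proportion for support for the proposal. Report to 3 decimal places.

0.616

N = 9143 + 8364 + 7674 + 4865 = 30046.
Overall proportion = Σ (Nₕ/N)·p̂ₕ.
Σ Nₕp̂ₕ = 7241.256 + 4901.304 + 4404.876 + 1955.73 = 18503.166.
18503.166 / 30046 = 0.61583... → 0.616.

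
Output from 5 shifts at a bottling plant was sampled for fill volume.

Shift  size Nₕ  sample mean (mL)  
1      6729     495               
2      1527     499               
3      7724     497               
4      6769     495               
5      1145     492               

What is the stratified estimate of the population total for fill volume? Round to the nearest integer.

11845651

1: 6729·495 = 3330855
2: 1527·499 = 761973
3: 7724·497 = 3838828
4: 6769·495 = 3350655
5: 1145·492 = 563340
τ̂ = Σ Nₕx̄ₕ = 11845651.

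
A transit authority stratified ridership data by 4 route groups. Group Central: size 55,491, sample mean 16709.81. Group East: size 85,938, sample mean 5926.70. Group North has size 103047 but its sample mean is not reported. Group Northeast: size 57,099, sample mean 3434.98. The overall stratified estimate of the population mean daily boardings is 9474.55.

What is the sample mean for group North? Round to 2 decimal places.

N = 55491 + 85938 + 103047 + 57099 = 301575.
Overall total = μ·N = 9474.55·301575 = 2857287416.25.
Subtract the known strata: 55491·16709.81 + 85938·5926.70 + 57099·3434.98 = 1632706734.33.
Remaining total for group North: 2857287416.25 − 1632706734.33 = 1224580681.92.
Divide by its size: 1224580681.92 / 103047 = 11883.7102... → 11883.71.

11883.71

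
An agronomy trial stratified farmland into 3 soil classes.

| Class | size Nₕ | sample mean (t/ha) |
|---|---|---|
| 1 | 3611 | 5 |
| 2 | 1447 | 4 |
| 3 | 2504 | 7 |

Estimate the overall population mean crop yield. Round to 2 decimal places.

N = 3611 + 1447 + 2504 = 7562.
Overall mean = Σ (Nₕ/N)·x̄ₕ — weight by population share, not a simple average.
Σ Nₕx̄ₕ = 3611·5 + 1447·4 + 2504·7 = 18055 + 5788 + 17528 = 41371.
Divide by N: 41371 / 7562 = 5.4709... → 5.47.

5.47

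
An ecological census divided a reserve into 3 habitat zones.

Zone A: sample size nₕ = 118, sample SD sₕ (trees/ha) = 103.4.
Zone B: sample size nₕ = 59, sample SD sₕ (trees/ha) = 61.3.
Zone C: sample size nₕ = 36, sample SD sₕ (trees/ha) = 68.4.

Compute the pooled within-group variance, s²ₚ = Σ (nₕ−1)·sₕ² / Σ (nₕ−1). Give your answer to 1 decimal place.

A: (118−1)·103.4² = 117·10691.56 = 1250912.52
B: (59−1)·61.3² = 58·3757.69 = 217946.02
C: (36−1)·68.4² = 35·4678.56 = 163749.6
Numerator = 1632608.14; denominator = Σ(nₕ−1) = 210.
s²ₚ = 1632608.14/210 = 7774.324... → 7774.3.

7774.3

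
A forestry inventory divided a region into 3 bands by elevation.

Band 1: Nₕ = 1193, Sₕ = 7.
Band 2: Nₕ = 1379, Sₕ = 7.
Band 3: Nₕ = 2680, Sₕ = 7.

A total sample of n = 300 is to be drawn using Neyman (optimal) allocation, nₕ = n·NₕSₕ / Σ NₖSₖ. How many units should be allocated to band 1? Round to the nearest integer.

1: NₕSₕ = 1193·7 = 8351
2: NₕSₕ = 1379·7 = 9653
3: NₕSₕ = 2680·7 = 18760
Σ NₕSₕ = 36764.
n_1 = 300·8351/36764 = 68.145... → 68.

68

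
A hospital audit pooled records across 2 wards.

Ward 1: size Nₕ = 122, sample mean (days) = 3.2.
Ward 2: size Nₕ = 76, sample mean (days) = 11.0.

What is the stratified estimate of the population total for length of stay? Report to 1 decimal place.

1226.4

1: 122·3.2 = 390.4
2: 76·11.0 = 836
τ̂ = Σ Nₕx̄ₕ = 1226.4.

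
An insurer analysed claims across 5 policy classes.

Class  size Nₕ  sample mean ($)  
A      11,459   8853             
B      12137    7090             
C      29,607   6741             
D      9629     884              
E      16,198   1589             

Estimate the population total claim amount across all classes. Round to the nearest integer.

421329302

Population total = Σ Nₕ·x̄ₕ (each stratum's size times its mean).
11459·8853 + 12137·7090 + 29607·6741 + 9629·884 + 16198·1589 = 101446527 + 86051330 + 199580787 + 8512036 + 25738622 = 421329302.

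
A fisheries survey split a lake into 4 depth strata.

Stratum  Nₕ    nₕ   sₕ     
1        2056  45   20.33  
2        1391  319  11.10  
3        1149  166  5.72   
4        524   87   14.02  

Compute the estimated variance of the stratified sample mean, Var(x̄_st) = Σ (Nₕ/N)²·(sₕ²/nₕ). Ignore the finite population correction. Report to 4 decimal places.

N = 5120; Wₕ = Nₕ/N.
stratum 1: (2056/5120)²·20.33²/45 = 1.4810460
stratum 2: (1391/5120)²·11.10²/319 = 0.0285082
stratum 3: (1149/5120)²·5.72²/166 = 0.0099262
stratum 4: (524/5120)²·14.02²/87 = 0.0236646
Sum = 1.5431450 → 1.5431.

1.5431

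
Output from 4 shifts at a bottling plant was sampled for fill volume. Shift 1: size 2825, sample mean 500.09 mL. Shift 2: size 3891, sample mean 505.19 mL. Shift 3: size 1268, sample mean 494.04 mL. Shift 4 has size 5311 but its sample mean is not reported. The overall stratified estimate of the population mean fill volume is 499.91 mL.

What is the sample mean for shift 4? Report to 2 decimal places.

N = 2825 + 3891 + 1268 + 5311 = 13295.
Overall total = μ·N = 499.91·13295 = 6646303.45.
Subtract the known strata: 2825·500.09 + 3891·505.19 + 1268·494.04 = 4004891.26.
Remaining total for shift 4: 6646303.45 − 4004891.26 = 2641412.19.
Divide by its size: 2641412.19 / 5311 = 497.3474... → 497.35.

497.35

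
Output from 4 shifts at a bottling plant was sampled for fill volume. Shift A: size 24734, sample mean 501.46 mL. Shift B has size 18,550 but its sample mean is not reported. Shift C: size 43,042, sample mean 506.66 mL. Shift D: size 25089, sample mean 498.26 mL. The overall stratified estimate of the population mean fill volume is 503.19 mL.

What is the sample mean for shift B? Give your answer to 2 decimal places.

504.11

N = 24734 + 18550 + 43042 + 25089 = 111415.
Overall total = μ·N = 503.19·111415 = 56062913.85.
Subtract the known strata: 24734·501.46 + 43042·506.66 + 25089·498.26 = 46711616.5.
Remaining total for shift B: 56062913.85 − 46711616.5 = 9351297.35.
Divide by its size: 9351297.35 / 18550 = 504.1131... → 504.11.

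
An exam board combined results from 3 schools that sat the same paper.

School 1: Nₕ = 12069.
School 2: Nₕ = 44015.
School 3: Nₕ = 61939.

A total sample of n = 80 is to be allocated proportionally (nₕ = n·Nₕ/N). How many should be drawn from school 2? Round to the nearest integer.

30

Share of school 2 = 44015/118023 = 0.37294.
Allocate 80 × 0.37294 = 29.835... → 30.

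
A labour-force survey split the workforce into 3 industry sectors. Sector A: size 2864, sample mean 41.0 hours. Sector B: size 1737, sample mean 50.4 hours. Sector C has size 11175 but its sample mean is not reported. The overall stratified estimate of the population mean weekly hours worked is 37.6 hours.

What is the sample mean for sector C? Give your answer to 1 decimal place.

34.7

Σ Nₕx̄ₕ = N·μ, so 11175·x̄_C = 15776·37.6 − (2864·41.0 + 1737·50.4).
= 593177.6 − 204968.8 = 388208.8.
x̄_C = 388208.8 / 11175 = 34.739... → 34.7.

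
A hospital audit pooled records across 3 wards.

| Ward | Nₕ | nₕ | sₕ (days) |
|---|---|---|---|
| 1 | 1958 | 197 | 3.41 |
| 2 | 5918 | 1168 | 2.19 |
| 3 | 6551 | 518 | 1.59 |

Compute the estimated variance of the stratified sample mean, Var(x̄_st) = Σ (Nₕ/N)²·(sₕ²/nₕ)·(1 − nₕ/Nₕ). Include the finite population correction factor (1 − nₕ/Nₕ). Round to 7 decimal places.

N = 14427; Wₕ = Nₕ/N.
ward 1: (1958/14427)²·3.41²/197·(1 − 197/1958) = 0.0009778281
ward 2: (5918/14427)²·2.19²/1168·(1 − 1168/5918) = 0.0005545771
ward 3: (6551/14427)²·1.59²/518·(1 − 518/6551) = 0.0009267303
Sum = 0.0024591354 → 0.0024591.

0.0024591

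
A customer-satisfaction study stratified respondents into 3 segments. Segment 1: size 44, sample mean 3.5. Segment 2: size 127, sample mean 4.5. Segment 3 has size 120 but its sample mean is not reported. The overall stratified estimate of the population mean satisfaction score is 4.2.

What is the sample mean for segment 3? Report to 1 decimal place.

4.1

N = 44 + 127 + 120 = 291.
Overall total = μ·N = 4.2·291 = 1222.2.
Subtract the known strata: 44·3.5 + 127·4.5 = 725.5.
Remaining total for segment 3: 1222.2 − 725.5 = 496.7.
Divide by its size: 496.7 / 120 = 4.139... → 4.1.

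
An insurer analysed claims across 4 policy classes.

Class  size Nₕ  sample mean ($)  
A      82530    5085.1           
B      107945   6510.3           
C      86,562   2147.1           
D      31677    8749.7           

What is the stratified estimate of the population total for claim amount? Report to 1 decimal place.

1585449153.6

A: 82530·5085.1 = 419673303
B: 107945·6510.3 = 702754333.5
C: 86562·2147.1 = 185857270.2
D: 31677·8749.7 = 277164246.9
τ̂ = Σ Nₕx̄ₕ = 1585449153.6.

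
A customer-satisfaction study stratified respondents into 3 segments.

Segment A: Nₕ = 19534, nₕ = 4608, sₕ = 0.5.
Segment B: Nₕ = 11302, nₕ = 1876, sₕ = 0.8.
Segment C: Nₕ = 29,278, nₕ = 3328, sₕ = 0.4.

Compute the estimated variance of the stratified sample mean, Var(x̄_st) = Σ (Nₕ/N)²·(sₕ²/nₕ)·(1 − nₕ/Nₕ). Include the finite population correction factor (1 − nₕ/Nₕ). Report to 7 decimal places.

N = 60114; Wₕ = Nₕ/N.
segment A: (19534/60114)²·0.5²/4608·(1 − 4608/19534) = 0.0000043773
segment B: (11302/60114)²·0.8²/1876·(1 − 1876/11302) = 0.0000100572
segment C: (29278/60114)²·0.4²/3328·(1 − 3328/29278) = 0.0000101080
Sum = 0.0000245426 → 0.0000245.

0.0000245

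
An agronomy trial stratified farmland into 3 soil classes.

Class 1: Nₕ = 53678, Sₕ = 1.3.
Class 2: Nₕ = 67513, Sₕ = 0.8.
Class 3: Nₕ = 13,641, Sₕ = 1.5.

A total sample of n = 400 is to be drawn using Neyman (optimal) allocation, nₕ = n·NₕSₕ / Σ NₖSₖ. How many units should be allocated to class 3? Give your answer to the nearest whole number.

1: NₕSₕ = 53678·1.3 = 69781.4
2: NₕSₕ = 67513·0.8 = 54010.4
3: NₕSₕ = 13641·1.5 = 20461.5
Σ NₕSₕ = 144253.3.
n_3 = 400·20461.5/144253.3 = 56.738... → 57.

57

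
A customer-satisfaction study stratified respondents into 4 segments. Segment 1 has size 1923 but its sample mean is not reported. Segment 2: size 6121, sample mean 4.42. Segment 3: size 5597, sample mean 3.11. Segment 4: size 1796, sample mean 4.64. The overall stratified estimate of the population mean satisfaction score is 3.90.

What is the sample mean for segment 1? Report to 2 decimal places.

Σ Nₕx̄ₕ = N·μ, so 1923·x̄_1 = 15437·3.90 − (6121·4.42 + 5597·3.11 + 1796·4.64).
= 60204.3 − 52794.93 = 7409.37.
x̄_1 = 7409.37 / 1923 = 3.8530... → 3.85.

3.85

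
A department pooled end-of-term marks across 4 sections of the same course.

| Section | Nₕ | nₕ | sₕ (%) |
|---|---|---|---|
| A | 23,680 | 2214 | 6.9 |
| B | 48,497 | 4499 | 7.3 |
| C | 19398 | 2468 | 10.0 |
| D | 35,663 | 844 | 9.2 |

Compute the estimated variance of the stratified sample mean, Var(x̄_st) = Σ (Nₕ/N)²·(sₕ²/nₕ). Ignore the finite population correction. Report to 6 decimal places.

N = 127238; Wₕ = Nₕ/N.
section A: (23680/127238)²·6.9²/2214 = 0.000744818
section B: (48497/127238)²·7.3²/4499 = 0.001720782
section C: (19398/127238)²·10.0²/2468 = 0.000941749
section D: (35663/127238)²·9.2²/844 = 0.007878350
Sum = 0.011285699 → 0.011286.

0.011286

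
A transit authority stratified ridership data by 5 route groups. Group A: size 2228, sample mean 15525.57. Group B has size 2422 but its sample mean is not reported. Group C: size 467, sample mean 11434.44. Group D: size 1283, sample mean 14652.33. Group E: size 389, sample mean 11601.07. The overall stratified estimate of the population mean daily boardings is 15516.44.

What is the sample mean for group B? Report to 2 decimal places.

17381.71

Σ Nₕx̄ₕ = N·μ, so 2422·x̄_B = 6789·15516.44 − (2228·15525.57 + 467·11434.44 + 1283·14652.33 + 389·11601.07).
= 105341111.16 − 63242609.06 = 42098502.1.
x̄_B = 42098502.1 / 2422 = 17381.7102... → 17381.71.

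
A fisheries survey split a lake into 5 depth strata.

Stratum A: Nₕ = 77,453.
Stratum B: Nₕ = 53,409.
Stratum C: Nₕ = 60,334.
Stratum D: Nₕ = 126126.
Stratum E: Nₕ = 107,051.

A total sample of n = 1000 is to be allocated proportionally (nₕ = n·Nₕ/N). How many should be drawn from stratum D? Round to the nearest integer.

297

N = 77453 + 53409 + 60334 + 126126 + 107051 = 424373.
n_D = 1000·126126/424373 = 297.206... → 297.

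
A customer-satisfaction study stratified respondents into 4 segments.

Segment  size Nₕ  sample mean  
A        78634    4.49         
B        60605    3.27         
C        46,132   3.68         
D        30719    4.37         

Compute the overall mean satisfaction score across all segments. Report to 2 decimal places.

3.96

N = 216090; weights Wₕ = Nₕ/N = (0.3639, 0.2805, 0.2135, 0.1422).
x̄_st = Σ Wₕ·x̄ₕ = 0.3639·4.49 + 0.2805·3.27 + 0.2135·3.68 + 0.1422·4.37 ≈ 3.9579...
→ 3.96.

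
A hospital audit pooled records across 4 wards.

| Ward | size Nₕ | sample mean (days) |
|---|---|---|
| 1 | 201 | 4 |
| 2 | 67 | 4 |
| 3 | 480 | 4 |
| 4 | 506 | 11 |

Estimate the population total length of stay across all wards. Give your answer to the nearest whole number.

8558

1: 201·4 = 804
2: 67·4 = 268
3: 480·4 = 1920
4: 506·11 = 5566
τ̂ = Σ Nₕx̄ₕ = 8558.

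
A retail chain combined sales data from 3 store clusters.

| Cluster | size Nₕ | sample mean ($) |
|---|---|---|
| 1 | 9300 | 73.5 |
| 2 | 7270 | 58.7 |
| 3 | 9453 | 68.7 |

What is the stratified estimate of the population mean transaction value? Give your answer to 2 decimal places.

67.62

x̄_st = (Σ Nₕx̄ₕ) / (Σ Nₕ) = (9300·73.5 + 7270·58.7 + 9453·68.7) / 26023
= 1759720.1 / 26023 = 67.6217... → 67.62.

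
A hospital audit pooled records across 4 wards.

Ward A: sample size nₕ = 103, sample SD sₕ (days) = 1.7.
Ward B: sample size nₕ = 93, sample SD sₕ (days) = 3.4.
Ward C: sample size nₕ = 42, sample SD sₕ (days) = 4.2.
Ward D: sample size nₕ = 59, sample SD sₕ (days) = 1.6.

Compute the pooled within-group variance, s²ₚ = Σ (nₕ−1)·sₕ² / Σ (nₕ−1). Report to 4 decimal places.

7.6110

Degrees of freedom: 102 + 92 + 41 + 58 = 293.
Σ(nₕ−1)sₕ² = 102·2.89 + 92·11.56 + 41·17.64 + 58·2.56 = 2230.02.
s²ₚ = 2230.02 / 293 = 7.610990... → 7.6110.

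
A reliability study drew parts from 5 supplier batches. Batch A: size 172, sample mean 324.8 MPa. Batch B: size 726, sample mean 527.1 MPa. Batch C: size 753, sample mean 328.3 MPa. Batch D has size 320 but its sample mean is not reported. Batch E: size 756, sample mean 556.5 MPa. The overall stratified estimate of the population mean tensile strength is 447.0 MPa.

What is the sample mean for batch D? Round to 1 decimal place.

N = 172 + 726 + 753 + 320 + 756 = 2727.
Overall total = μ·N = 447.0·2727 = 1218969.
Subtract the known strata: 172·324.8 + 726·527.1 + 753·328.3 + 756·556.5 = 1106464.1.
Remaining total for batch D: 1218969 − 1106464.1 = 112504.9.
Divide by its size: 112504.9 / 320 = 351.578... → 351.6.

351.6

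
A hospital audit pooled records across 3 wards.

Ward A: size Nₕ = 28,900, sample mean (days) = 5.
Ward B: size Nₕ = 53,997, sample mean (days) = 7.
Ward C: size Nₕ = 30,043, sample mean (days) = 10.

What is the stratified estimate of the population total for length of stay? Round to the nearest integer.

822909

A: 28900·5 = 144500
B: 53997·7 = 377979
C: 30043·10 = 300430
τ̂ = Σ Nₕx̄ₕ = 822909.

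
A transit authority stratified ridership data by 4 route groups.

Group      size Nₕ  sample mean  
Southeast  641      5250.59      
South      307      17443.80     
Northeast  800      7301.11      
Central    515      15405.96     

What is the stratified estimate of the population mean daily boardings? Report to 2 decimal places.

9940.71

x̄_st = (Σ Nₕx̄ₕ) / (Σ Nₕ) = (641·5250.59 + 307·17443.80 + 800·7301.11 + 515·15405.96) / 2263
= 22495832.19 / 2263 = 9940.7124... → 9940.71.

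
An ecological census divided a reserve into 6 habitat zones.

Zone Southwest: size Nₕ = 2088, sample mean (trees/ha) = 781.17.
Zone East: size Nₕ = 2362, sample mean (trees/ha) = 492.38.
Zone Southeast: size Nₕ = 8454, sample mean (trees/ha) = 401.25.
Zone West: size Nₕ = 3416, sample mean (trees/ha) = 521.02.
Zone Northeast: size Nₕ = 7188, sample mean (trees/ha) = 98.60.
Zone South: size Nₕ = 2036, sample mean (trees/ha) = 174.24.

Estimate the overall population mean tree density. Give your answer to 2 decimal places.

x̄_st = (Σ Nₕx̄ₕ) / (Σ Nₕ) = (2088·781.17 + 2362·492.38 + 8454·401.25 + 3416·521.02 + 7188·98.60 + 2036·174.24) / 25544
= 9029545.78 / 25544 = 353.4899... → 353.49.

353.49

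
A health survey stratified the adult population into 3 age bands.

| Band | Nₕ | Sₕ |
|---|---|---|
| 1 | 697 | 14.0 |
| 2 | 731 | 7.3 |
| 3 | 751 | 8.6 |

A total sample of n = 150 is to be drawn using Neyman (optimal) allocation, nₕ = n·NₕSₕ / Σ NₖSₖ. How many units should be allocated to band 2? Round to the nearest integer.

37

1: NₕSₕ = 697·14.0 = 9758
2: NₕSₕ = 731·7.3 = 5336.3
3: NₕSₕ = 751·8.6 = 6458.6
Σ NₕSₕ = 21552.9.
n_2 = 150·5336.3/21552.9 = 37.139... → 37.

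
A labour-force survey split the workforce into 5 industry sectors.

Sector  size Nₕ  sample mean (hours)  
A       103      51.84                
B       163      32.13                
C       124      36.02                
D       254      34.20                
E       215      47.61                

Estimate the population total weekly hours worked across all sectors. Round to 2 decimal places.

A: 103·51.84 = 5339.52
B: 163·32.13 = 5237.19
C: 124·36.02 = 4466.48
D: 254·34.20 = 8686.8
E: 215·47.61 = 10236.15
τ̂ = Σ Nₕx̄ₕ = 33966.14.

33966.14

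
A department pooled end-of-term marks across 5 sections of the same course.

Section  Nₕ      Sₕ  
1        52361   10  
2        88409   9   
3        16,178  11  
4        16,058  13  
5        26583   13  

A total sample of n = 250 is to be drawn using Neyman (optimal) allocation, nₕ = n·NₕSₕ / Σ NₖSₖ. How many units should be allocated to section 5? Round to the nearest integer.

1: NₕSₕ = 52361·10 = 523610
2: NₕSₕ = 88409·9 = 795681
3: NₕSₕ = 16178·11 = 177958
4: NₕSₕ = 16058·13 = 208754
5: NₕSₕ = 26583·13 = 345579
Σ NₕSₕ = 2051582.
n_5 = 250·345579/2051582 = 42.111... → 42.

42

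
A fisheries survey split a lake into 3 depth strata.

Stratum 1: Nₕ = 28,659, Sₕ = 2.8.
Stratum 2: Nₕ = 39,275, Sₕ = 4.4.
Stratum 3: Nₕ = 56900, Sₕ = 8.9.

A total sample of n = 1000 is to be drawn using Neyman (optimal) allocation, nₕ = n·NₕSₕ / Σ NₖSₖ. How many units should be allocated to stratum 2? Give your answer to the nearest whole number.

Σ NₕSₕ = 28659·2.8 + 39275·4.4 + 56900·8.9 = 759465.2.
Share for 2: 172810/759465.2 = 0.22754.
n_2 = 1000 × 0.22754 = 227.542... → 228.

228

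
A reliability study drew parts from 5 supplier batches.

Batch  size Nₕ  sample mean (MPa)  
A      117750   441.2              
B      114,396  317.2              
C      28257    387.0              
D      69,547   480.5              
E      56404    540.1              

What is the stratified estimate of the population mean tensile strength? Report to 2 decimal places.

422.03

N = 117750 + 114396 + 28257 + 69547 + 56404 = 386354.
Weight each subgroup mean by Nₕ/N and sum.
Σ Nₕx̄ₕ = 117750·441.2 + 114396·317.2 + 28257·387.0 + 69547·480.5 + 56404·540.1 = 51951300 + 36286411.2 + 10935459 + 33417333.5 + 30463800.4 = 163054304.1.
Divide by N: 163054304.1 / 386354 = 422.0334... → 422.03.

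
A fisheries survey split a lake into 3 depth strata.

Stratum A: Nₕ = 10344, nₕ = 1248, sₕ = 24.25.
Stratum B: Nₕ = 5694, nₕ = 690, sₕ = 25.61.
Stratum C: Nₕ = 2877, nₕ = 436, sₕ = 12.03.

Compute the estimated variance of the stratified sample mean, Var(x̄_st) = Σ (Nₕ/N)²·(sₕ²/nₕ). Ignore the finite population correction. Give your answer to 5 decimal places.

N = 18915. Term for each stratum: Wₕ²sₕ²/nₕ.
Var(x̄_st) = 0.14092019 + 0.08613751 + 0.00767913 = 0.23473683 → 0.23474.

0.23474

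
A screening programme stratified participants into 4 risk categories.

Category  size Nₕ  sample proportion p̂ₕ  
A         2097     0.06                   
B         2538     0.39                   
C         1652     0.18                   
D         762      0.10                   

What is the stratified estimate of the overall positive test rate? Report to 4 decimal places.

N = 2097 + 2538 + 1652 + 762 = 7049.
Overall proportion = Σ (Nₕ/N)·p̂ₕ.
Σ Nₕp̂ₕ = 125.82 + 989.82 + 297.36 + 76.2 = 1489.2.
1489.2 / 7049 = 0.211264... → 0.2113.

0.2113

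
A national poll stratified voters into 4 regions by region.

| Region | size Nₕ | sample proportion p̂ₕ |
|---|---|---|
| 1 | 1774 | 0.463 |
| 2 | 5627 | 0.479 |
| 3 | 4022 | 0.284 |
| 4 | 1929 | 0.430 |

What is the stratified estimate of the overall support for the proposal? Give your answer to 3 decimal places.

Wₕ = Nₕ/N with N = 13352: 0.1329, 0.4214, 0.3012, 0.1445.
p̂_st = 0.1329·0.463 + 0.4214·0.479 + 0.3012·0.284 + 0.1445·0.430 ≈ 0.41106... → 0.411.

0.411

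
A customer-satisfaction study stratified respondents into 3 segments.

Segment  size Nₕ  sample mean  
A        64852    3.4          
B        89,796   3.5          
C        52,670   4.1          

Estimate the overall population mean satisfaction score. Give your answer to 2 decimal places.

3.62

N = 207318; weights Wₕ = Nₕ/N = (0.3128, 0.4331, 0.2541).
x̄_st = Σ Wₕ·x̄ₕ = 0.3128·3.4 + 0.4331·3.5 + 0.2541·4.1 ≈ 3.6212...
→ 3.62.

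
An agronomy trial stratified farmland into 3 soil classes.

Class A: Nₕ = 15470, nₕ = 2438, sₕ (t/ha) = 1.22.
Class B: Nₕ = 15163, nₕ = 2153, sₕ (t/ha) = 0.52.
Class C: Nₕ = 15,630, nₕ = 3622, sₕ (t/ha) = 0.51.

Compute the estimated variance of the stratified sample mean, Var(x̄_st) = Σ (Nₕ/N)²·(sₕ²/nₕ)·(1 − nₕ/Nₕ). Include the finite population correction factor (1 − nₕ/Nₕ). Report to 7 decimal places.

0.0000754

N = 46263; Wₕ = Nₕ/N.
class A: (15470/46263)²·1.22²/2438·(1 − 2438/15470) = 0.0000575069
class B: (15163/46263)²·0.52²/2153·(1 − 2153/15163) = 0.0000115760
class C: (15630/46263)²·0.51²/3622·(1 − 3622/15630) = 0.0000062973
Sum = 0.0000753801 → 0.0000754.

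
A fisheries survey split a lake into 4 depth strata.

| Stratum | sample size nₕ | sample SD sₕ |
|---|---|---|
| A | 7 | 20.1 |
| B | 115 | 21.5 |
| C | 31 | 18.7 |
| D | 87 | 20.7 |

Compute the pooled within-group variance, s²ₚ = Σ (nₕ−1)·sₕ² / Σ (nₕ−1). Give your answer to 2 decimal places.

434.16

Degrees of freedom: 6 + 114 + 30 + 86 = 236.
Σ(nₕ−1)sₕ² = 6·404.01 + 114·462.25 + 30·349.69 + 86·428.49 = 102461.4.
s²ₚ = 102461.4 / 236 = 434.1585... → 434.16.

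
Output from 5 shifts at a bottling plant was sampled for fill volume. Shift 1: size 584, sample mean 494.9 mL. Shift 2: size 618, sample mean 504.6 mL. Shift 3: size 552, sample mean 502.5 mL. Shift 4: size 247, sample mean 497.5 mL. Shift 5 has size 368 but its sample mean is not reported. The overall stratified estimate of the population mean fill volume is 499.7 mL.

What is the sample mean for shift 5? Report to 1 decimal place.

496.4

Σ Nₕx̄ₕ = N·μ, so 368·x̄_5 = 2369·499.7 − (584·494.9 + 618·504.6 + 552·502.5 + 247·497.5).
= 1183789.3 − 1001126.9 = 182662.4.
x̄_5 = 182662.4 / 368 = 496.365... → 496.4.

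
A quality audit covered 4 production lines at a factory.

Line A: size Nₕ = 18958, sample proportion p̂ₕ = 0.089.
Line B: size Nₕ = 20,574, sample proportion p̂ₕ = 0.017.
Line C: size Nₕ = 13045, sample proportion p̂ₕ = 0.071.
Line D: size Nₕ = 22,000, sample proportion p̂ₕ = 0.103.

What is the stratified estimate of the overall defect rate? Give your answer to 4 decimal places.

0.0701

N = 18958 + 20574 + 13045 + 22000 = 74577.
Overall proportion = Σ (Nₕ/N)·p̂ₕ.
Σ Nₕp̂ₕ = 1687.262 + 349.758 + 926.195 + 2266 = 5229.215.
5229.215 / 74577 = 0.070118... → 0.0701.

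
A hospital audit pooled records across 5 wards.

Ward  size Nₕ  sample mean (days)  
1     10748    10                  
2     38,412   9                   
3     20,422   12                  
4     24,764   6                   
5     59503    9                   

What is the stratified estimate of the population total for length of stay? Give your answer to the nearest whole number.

1382363

Estimate total by summing Nₕ·x̄ₕ over strata.
10748·10 + 38412·9 + 20422·12 + 24764·6 + 59503·9 = 107480 + 345708 + 245064 + 148584 + 535527 = 1382363.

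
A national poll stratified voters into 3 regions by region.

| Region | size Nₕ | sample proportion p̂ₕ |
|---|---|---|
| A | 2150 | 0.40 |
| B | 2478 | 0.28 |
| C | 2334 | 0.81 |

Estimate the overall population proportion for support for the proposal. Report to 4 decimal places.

N = 2150 + 2478 + 2334 = 6962.
Overall proportion = Σ (Nₕ/N)·p̂ₕ.
Σ Nₕp̂ₕ = 860 + 693.84 + 1890.54 = 3444.38.
3444.38 / 6962 = 0.494740... → 0.4947.

0.4947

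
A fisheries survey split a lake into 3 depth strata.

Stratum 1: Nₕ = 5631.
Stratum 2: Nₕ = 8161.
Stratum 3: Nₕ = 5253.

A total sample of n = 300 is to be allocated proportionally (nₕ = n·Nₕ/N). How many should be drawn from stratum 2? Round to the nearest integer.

129

N = 5631 + 8161 + 5253 = 19045.
n_2 = 300·8161/19045 = 128.553... → 129.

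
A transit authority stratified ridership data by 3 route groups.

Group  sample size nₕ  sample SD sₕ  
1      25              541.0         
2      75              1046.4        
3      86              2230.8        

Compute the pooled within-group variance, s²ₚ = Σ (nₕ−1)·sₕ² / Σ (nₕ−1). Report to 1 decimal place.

1: (25−1)·541.0² = 24·292681 = 7024344
2: (75−1)·1046.4² = 74·1094952.96 = 81026519.04
3: (86−1)·2230.8² = 85·4976468.64 = 422999834.4
Numerator = 511050697.44; denominator = Σ(nₕ−1) = 183.
s²ₚ = 511050697.44/183 = 2792626.762... → 2792626.8.

2792626.8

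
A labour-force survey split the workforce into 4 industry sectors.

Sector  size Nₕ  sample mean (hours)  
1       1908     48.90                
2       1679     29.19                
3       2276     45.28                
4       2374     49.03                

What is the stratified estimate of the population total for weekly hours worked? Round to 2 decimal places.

361765.71

1: 1908·48.90 = 93301.2
2: 1679·29.19 = 49010.01
3: 2276·45.28 = 103057.28
4: 2374·49.03 = 116397.22
τ̂ = Σ Nₕx̄ₕ = 361765.71.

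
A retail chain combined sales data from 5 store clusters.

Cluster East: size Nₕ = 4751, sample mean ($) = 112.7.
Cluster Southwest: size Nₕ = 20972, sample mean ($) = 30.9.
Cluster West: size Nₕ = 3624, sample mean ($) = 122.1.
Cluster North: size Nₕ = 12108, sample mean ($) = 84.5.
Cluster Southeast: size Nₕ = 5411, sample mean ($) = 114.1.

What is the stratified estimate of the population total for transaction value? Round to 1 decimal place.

3266484.0

Population total = Σ Nₕ·x̄ₕ (each stratum's size times its mean).
4751·112.7 + 20972·30.9 + 3624·122.1 + 12108·84.5 + 5411·114.1 = 535437.7 + 648034.8 + 442490.4 + 1023126 + 617395.1 = 3266484.0.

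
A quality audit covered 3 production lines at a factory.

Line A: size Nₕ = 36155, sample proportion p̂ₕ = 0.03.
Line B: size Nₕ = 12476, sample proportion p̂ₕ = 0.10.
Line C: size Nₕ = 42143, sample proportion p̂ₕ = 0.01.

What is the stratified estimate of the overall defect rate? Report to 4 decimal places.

0.0303

N = 36155 + 12476 + 42143 = 90774.
Overall proportion = Σ (Nₕ/N)·p̂ₕ.
Σ Nₕp̂ₕ = 1084.65 + 1247.6 + 421.43 = 2753.68.
2753.68 / 90774 = 0.030336... → 0.0303.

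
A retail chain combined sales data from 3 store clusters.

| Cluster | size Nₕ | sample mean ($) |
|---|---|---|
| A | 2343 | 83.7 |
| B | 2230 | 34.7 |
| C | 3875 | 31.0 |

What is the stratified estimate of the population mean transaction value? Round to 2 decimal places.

x̄_st = (Σ Nₕx̄ₕ) / (Σ Nₕ) = (2343·83.7 + 2230·34.7 + 3875·31.0) / 8448
= 393615.1 / 8448 = 46.5927... → 46.59.

46.59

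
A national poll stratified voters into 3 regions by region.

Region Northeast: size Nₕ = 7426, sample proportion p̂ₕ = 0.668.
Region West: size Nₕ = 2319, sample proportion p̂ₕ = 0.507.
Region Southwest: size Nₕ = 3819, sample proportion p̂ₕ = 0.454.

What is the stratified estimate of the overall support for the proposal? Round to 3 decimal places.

Wₕ = Nₕ/N with N = 13564: 0.5475, 0.1710, 0.2816.
p̂_st = 0.5475·0.668 + 0.1710·0.507 + 0.2816·0.454 ≈ 0.58022... → 0.580.

0.580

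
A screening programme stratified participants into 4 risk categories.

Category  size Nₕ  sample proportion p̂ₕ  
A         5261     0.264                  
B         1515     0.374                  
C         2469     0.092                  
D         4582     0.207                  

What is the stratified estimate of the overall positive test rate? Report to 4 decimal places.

0.2265

Wₕ = Nₕ/N with N = 13827: 0.3805, 0.1096, 0.1786, 0.3314.
p̂_st = 0.3805·0.264 + 0.1096·0.374 + 0.1786·0.092 + 0.3314·0.207 ≈ 0.226451... → 0.2265.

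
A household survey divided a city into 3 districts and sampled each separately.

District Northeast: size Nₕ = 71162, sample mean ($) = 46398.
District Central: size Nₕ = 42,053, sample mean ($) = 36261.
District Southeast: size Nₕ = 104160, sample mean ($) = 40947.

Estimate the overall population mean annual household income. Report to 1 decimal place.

41824.9

N = 217375; weights Wₕ = Nₕ/N = (0.3274, 0.1935, 0.4792).
x̄_st = Σ Wₕ·x̄ₕ = 0.3274·46398 + 0.1935·36261 + 0.4792·40947 ≈ 41824.947...
→ 41824.9.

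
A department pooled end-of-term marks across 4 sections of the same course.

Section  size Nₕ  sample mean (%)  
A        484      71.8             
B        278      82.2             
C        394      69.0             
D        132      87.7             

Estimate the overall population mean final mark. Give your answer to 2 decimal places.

N = 1288; weights Wₕ = Nₕ/N = (0.3758, 0.2158, 0.3059, 0.1025).
x̄_st = Σ Wₕ·x̄ₕ = 0.3758·71.8 + 0.2158·82.2 + 0.3059·69.0 + 0.1025·87.7 ≈ 74.8177...
→ 74.82.

74.82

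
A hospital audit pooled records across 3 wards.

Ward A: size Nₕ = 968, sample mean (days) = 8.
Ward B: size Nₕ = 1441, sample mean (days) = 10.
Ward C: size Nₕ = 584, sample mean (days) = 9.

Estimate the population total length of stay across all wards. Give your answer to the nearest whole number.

Estimate total by summing Nₕ·x̄ₕ over strata.
968·8 + 1441·10 + 584·9 = 7744 + 14410 + 5256 = 27410.

27410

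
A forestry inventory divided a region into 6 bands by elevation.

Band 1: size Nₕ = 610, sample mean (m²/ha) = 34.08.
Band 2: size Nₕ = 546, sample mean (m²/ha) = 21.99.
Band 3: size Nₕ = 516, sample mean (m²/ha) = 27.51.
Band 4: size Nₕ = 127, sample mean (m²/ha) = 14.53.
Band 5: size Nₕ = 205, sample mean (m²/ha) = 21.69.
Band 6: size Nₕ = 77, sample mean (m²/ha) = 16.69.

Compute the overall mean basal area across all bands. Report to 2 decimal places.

26.22

N = 610 + 546 + 516 + 127 + 205 + 77 = 2081.
The stratified mean weights each stratum mean by its population share Nₕ/N.
Σ Nₕx̄ₕ = 610·34.08 + 546·21.99 + 516·27.51 + 127·14.53 + 205·21.69 + 77·16.69 = 20788.8 + 12006.54 + 14195.16 + 1845.31 + 4446.45 + 1285.13 = 54567.39.
Divide by N: 54567.39 / 2081 = 26.2217... → 26.22.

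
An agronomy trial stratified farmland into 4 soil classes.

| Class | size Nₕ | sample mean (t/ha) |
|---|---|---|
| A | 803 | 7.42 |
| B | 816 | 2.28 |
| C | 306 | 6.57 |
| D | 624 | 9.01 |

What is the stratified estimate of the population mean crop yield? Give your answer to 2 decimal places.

x̄_st = (Σ Nₕx̄ₕ) / (Σ Nₕ) = (803·7.42 + 816·2.28 + 306·6.57 + 624·9.01) / 2549
= 15451.4 / 2549 = 6.0617... → 6.06.

6.06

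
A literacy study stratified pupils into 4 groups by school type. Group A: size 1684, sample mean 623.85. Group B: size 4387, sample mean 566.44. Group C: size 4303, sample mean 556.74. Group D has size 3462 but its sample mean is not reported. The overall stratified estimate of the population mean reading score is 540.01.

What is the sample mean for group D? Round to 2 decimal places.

444.94

N = 1684 + 4387 + 4303 + 3462 = 13836.
Overall total = μ·N = 540.01·13836 = 7471578.36.
Subtract the known strata: 1684·623.85 + 4387·566.44 + 4303·556.74 = 5931187.9.
Remaining total for group D: 7471578.36 − 5931187.9 = 1540390.46.
Divide by its size: 1540390.46 / 3462 = 444.9424... → 444.94.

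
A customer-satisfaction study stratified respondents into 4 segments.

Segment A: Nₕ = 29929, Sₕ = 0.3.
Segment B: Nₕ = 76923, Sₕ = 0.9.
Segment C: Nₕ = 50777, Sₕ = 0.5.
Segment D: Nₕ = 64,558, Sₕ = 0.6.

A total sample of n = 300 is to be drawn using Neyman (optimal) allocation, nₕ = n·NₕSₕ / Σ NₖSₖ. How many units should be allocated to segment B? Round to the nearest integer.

A: NₕSₕ = 29929·0.3 = 8978.7
B: NₕSₕ = 76923·0.9 = 69230.7
C: NₕSₕ = 50777·0.5 = 25388.5
D: NₕSₕ = 64558·0.6 = 38734.8
Σ NₕSₕ = 142332.7.
n_B = 300·69230.7/142332.7 = 145.920... → 146.

146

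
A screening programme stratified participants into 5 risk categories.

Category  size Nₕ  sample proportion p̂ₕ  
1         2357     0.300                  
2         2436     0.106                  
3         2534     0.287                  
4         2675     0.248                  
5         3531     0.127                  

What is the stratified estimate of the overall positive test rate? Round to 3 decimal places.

0.207

N = 2357 + 2436 + 2534 + 2675 + 3531 = 13533.
Overall proportion = Σ (Nₕ/N)·p̂ₕ.
Σ Nₕp̂ₕ = 707.1 + 258.216 + 727.258 + 663.4 + 448.437 = 2804.411.
2804.411 / 13533 = 0.20723... → 0.207.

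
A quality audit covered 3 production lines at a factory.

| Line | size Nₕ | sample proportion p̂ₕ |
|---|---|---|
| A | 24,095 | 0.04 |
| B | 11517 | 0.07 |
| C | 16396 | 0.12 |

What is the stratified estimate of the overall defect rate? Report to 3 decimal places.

0.072

Wₕ = Nₕ/N with N = 52008: 0.4633, 0.2214, 0.3153.
p̂_st = 0.4633·0.04 + 0.2214·0.07 + 0.3153·0.12 ≈ 0.07186... → 0.072.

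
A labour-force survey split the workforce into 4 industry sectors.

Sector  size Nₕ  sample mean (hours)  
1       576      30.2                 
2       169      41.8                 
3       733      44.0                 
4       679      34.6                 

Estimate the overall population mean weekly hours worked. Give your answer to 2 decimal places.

37.18

N = 2157; weights Wₕ = Nₕ/N = (0.2670, 0.0783, 0.3398, 0.3148).
x̄_st = Σ Wₕ·x̄ₕ = 0.2670·30.2 + 0.0783·41.8 + 0.3398·44.0 + 0.3148·34.6 ≈ 37.1835...
→ 37.18.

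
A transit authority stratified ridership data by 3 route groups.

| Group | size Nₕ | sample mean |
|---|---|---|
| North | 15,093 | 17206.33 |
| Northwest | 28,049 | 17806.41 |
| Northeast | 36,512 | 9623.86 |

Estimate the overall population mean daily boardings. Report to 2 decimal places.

N = 15093 + 28049 + 36512 = 79654.
Overall mean = Σ (Nₕ/N)·x̄ₕ — weight by population share, not a simple average.
Σ Nₕx̄ₕ = 15093·17206.33 + 28049·17806.41 + 36512·9623.86 = 259695138.69 + 499451994.09 + 351386376.32 = 1110533509.1.
Divide by N: 1110533509.1 / 79654 = 13941.9679... → 13941.97.

13941.97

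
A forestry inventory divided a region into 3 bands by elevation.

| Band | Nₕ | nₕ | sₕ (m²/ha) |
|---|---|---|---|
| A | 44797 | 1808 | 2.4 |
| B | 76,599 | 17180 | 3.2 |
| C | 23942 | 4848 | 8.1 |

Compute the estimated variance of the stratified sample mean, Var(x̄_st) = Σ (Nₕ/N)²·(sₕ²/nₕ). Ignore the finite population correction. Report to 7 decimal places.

N = 145338; Wₕ = Nₕ/N.
band A: (44797/145338)²·2.4²/1808 = 0.0003026659
band B: (76599/145338)²·3.2²/17180 = 0.0001655635
band C: (23942/145338)²·8.1²/4848 = 0.0003672569
Sum = 0.0008354863 → 0.0008355.

0.0008355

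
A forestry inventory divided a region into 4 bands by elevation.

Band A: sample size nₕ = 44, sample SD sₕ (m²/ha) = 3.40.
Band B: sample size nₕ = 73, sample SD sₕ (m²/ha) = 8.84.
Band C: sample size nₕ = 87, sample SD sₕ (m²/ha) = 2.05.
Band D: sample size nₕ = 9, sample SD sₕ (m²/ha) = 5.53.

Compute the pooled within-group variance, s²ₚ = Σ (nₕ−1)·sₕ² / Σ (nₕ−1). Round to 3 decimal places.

32.199

A: (44−1)·3.40² = 43·11.56 = 497.08
B: (73−1)·8.84² = 72·78.1456 = 5626.4832
C: (87−1)·2.05² = 86·4.2025 = 361.415
D: (9−1)·5.53² = 8·30.5809 = 244.6472
Numerator = 6729.6254; denominator = Σ(nₕ−1) = 209.
s²ₚ = 6729.6254/209 = 32.19916... → 32.199.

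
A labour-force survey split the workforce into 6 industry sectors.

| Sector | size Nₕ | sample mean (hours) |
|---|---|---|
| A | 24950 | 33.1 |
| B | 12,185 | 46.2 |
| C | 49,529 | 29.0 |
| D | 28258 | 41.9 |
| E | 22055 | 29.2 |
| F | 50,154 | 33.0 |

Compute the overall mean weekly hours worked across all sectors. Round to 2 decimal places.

N = 24950 + 12185 + 49529 + 28258 + 22055 + 50154 = 187131.
Overall mean = Σ (Nₕ/N)·x̄ₕ — weight by population share, not a simple average.
Σ Nₕx̄ₕ = 24950·33.1 + 12185·46.2 + 49529·29.0 + 28258·41.9 + 22055·29.2 + 50154·33.0 = 825845 + 562947 + 1436341 + 1184010.2 + 644006 + 1655082 = 6308231.2.
Divide by N: 6308231.2 / 187131 = 33.7102... → 33.71.

33.71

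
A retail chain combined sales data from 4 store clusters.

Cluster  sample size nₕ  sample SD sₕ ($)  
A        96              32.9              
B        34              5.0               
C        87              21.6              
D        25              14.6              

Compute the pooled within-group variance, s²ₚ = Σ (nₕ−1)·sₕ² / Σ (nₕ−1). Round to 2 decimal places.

A: (96−1)·32.9² = 95·1082.41 = 102828.95
B: (34−1)·5.0² = 33·25 = 825
C: (87−1)·21.6² = 86·466.56 = 40124.16
D: (25−1)·14.6² = 24·213.16 = 5115.84
Numerator = 148893.95; denominator = Σ(nₕ−1) = 238.
s²ₚ = 148893.95/238 = 625.6048... → 625.60.

625.60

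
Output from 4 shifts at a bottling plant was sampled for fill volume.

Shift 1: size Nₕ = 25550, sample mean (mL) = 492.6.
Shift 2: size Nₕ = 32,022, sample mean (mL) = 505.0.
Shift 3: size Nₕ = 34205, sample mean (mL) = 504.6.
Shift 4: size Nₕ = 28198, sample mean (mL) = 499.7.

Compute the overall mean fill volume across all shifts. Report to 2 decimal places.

501.00

x̄_st = (Σ Nₕx̄ₕ) / (Σ Nₕ) = (25550·492.6 + 32022·505.0 + 34205·504.6 + 28198·499.7) / 119975
= 60107423.6 / 119975 = 500.9996... → 501.00.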